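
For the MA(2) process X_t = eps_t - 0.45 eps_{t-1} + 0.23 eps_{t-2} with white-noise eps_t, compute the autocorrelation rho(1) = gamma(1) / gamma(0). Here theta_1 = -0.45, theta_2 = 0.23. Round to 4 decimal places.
\rho(1) = -0.4409

For an MA(q) process with theta_0 = 1, the autocovariance is
  gamma(k) = sigma^2 * sum_{i=0..q-k} theta_i * theta_{i+k},
and rho(k) = gamma(k) / gamma(0). Sigma^2 cancels.
  numerator   = (1)*(-0.45) + (-0.45)*(0.23) = -0.5535.
  denominator = (1)^2 + (-0.45)^2 + (0.23)^2 = 1.2554.
  rho(1) = -0.5535 / 1.2554 = -0.4409.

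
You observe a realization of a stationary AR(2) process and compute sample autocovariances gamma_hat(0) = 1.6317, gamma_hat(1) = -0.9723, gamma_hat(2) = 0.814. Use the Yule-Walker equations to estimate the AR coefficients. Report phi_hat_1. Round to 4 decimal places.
\hat\phi_{1} = -0.4630

The Yule-Walker equations for an AR(p) process read, in matrix form,
  Gamma_p phi = r_p,   with   (Gamma_p)_{ij} = gamma(|i - j|),
                       (r_p)_i = gamma(i),   i,j = 1..p.
Substitute the sample gammas (Toeplitz matrix and right-hand side of size 2):
  Gamma_p = [[1.6317, -0.9723], [-0.9723, 1.6317]]
  r_p     = [-0.9723, 0.814]
Written out:
  1.6317 phi_1 - 0.9723 phi_2 = -0.9723
  -0.9723 phi_1 + 1.6317 phi_2 = 0.814
Solve by Cramer's rule:
  det = gamma(0)^2 - gamma(1)^2 = (1.6317)^2 - (-0.9723)^2 = 2.66244489 - 0.94536729 = 1.7170776
  phi_hat_1 = [gamma(1) gamma(0) - gamma(1) gamma(2)] / det = [(-0.9723)(1.6317) - (-0.9723)(0.814)] / 1.7170776 = -0.79504971 / 1.7170776 = -0.463
  phi_hat_2 = [gamma(0) gamma(2) - gamma(1)^2] / det = [(1.6317)(0.814) - (-0.9723)^2] / 1.7170776 = 0.38283651 / 1.7170776 = 0.223
So phi_hat = [-0.4630, 0.2230].
Therefore phi_hat_1 = -0.4630.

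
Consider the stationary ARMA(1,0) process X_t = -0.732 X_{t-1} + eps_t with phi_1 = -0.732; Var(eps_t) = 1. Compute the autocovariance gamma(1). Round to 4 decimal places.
\gamma(1) = -1.5770

Multiply the model equation by X_{t-k} and take expectations. With theta_0 = psi_0 = 1 and psi_j the MA(infinity) weights, this gives
  gamma(k) - sum_i phi_i gamma(k-i) = c_k,
  c_k = sigma^2 * sum_{j=k..q} theta_j psi_{j-k}   (c_k = 0 for k > q),
using gamma(-m) = gamma(m).
Pure AR (q = 0): c_0 = sigma^2 = 1, c_k = 0 for k >= 1.
Equations for k = 0 and k = 1 (AR order 1):
  gamma(0) = phi_1 gamma(1) + c_0
  gamma(1) = phi_1 gamma(0) + c_1
Substituting the second into the first: gamma(0) (1 - phi_1^2) = c_0 + phi_1 c_1, so
  gamma(0) = c_0 / (1 - phi_1^2) = 1 / (1 - (-0.732)^2) = 1 / 0.464176 = 2.154355.
  gamma(1) = phi_1 gamma(0) = (-0.732)(2.154355) = -1.576988.
Therefore gamma(1) = -1.5770 (to 4 decimal places).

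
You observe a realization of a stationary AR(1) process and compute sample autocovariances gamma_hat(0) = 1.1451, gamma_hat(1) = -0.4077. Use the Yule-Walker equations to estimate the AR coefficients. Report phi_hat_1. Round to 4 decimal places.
\hat\phi_{1} = -0.3560

The Yule-Walker equations for an AR(p) process read, in matrix form,
  Gamma_p phi = r_p,   with   (Gamma_p)_{ij} = gamma(|i - j|),
                       (r_p)_i = gamma(i),   i,j = 1..p.
Substitute the sample gammas (Toeplitz matrix and right-hand side of size 1):
  Gamma_p = [[1.1451]]
  r_p     = [-0.4077]
With p = 1 this is the single equation gamma(0) phi_1 = gamma(1):
  phi_hat_1 = gamma(1) / gamma(0) = -0.4077 / 1.1451 = -0.3560.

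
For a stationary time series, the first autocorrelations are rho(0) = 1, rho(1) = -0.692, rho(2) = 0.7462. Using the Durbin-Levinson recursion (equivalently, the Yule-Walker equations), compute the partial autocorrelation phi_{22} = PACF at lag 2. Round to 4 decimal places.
\phi_{22} = 0.5130

The PACF at lag k is phi_{kk}, the last component of the solution
to the Yule-Walker system G_k phi = r_k where
  (G_k)_{ij} = rho(|i - j|), (r_k)_i = rho(i), i,j = 1..k.
Equivalently, Durbin-Levinson gives phi_{kk} iteratively:
  phi_{11} = rho(1)
  phi_{kk} = [rho(k) - sum_{j=1..k-1} phi_{k-1,j} rho(k-j)]
            / [1 - sum_{j=1..k-1} phi_{k-1,j} rho(j)],
  phi_{k,j} = phi_{k-1,j} - phi_{kk} phi_{k-1,k-j},  j = 1..k-1.
Step k = 1:
  phi_11 = rho(1) = -0.692.
Step k = 2:
  phi_22 = [rho(2) - phi_11 rho(1)] / [1 - phi_11 rho(1)] = [0.7462 - (-0.692)(-0.692)] / [1 - (-0.692)(-0.692)]
         = 0.267336 / 0.521136 = 0.513.
Therefore phi_{22} = 0.5130.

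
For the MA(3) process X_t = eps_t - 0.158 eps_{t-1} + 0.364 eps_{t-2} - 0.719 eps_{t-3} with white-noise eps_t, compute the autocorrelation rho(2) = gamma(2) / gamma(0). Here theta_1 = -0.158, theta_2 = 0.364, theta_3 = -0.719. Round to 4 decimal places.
\rho(2) = 0.2852

For an MA(q) process with theta_0 = 1, the autocovariance is
  gamma(k) = sigma^2 * sum_{i=0..q-k} theta_i * theta_{i+k},
and rho(k) = gamma(k) / gamma(0). Sigma^2 cancels.
  numerator   = (1)*(0.364) + (-0.158)*(-0.719) = 0.477602.
  denominator = (1)^2 + (-0.158)^2 + (0.364)^2 + (-0.719)^2 = 1.674421.
  rho(2) = 0.477602 / 1.674421 = 0.2852.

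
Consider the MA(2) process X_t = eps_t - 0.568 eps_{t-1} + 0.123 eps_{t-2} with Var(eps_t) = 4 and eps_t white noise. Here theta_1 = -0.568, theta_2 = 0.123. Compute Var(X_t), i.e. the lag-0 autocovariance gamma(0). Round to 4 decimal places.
\gamma(0) = 5.3510

For an MA(q) process X_t = eps_t + sum_i theta_i eps_{t-i} with
Var(eps_t) = sigma^2, the variance is
  gamma(0) = sigma^2 * (1 + sum_i theta_i^2).
  sum_i theta_i^2 = (-0.568)^2 + (0.123)^2 = 0.322624 + 0.015129 = 0.337753.
  gamma(0) = 4 * (1 + 0.337753) = 4 * 1.337753 = 5.351012, which rounds to 5.3510.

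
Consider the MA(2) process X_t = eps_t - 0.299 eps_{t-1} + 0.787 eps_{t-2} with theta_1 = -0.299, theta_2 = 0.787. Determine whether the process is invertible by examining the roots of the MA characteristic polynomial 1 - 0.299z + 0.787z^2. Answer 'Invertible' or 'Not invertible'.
\text{Invertible}

The MA(q) characteristic polynomial is P(z) = 1 - 0.299z + 0.787z^2.
Invertibility requires all roots to lie outside the unit circle, i.e. |z| > 1 for every root.
Set 1 + (-0.299) z + (0.787) z^2 = 0, i.e. a z^2 + b z + c = 0 with a = 0.787, b = -0.299, c = 1.
Discriminant D = b^2 - 4ac = (-0.299)^2 - 4*(0.787)*1 = 0.089401 - (3.148) = -3.058599.
D < 0, so the roots are the complex-conjugate pair z = (-b +/- i sqrt(-D)) / (2a) = 0.19 +/- 1.1111i.
For a conjugate pair |z|^2 = z * conj(z) = (product of roots) = c/a = 1/(0.787) = 1.270648, so |z| = sqrt(1.270648) = 1.1272 for both roots.
Moduli of all roots: 1.1272, 1.1272.
All moduli strictly greater than 1? Yes.
Verdict: Invertible.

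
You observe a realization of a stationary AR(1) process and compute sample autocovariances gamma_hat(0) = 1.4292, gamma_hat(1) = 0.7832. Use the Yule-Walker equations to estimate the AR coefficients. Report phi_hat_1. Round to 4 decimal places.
\hat\phi_{1} = 0.5480

The Yule-Walker equations for an AR(p) process read, in matrix form,
  Gamma_p phi = r_p,   with   (Gamma_p)_{ij} = gamma(|i - j|),
                       (r_p)_i = gamma(i),   i,j = 1..p.
Substitute the sample gammas (Toeplitz matrix and right-hand side of size 1):
  Gamma_p = [[1.4292]]
  r_p     = [0.7832]
With p = 1 this is the single equation gamma(0) phi_1 = gamma(1):
  phi_hat_1 = gamma(1) / gamma(0) = 0.7832 / 1.4292 = 0.5480.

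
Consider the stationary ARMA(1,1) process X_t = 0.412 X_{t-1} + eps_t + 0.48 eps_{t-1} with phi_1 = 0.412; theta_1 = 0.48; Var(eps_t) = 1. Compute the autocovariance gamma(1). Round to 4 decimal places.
\gamma(1) = 1.2868

Multiply the model equation by X_{t-k} and take expectations. With theta_0 = psi_0 = 1 and psi_j the MA(infinity) weights, this gives
  gamma(k) - sum_i phi_i gamma(k-i) = c_k,
  c_k = sigma^2 * sum_{j=k..q} theta_j psi_{j-k}   (c_k = 0 for k > q),
using gamma(-m) = gamma(m).
psi-weights needed (psi_j = theta_j + sum_i phi_i psi_{j-i}):
  psi_1 = theta_1 + phi_1 = 0.48 + (0.412) = 0.892
Right-hand sides:
  c_0 = sigma^2 (1 + theta_1 psi_1) = 1 * (1 + (0.48)(0.892)) = 1 * 1.42816 = 1.42816
  c_1 = sigma^2 theta_1 = 1 * (0.48) = 0.48
  c_2 = 0
Equations for k = 0 and k = 1 (AR order 1):
  gamma(0) = phi_1 gamma(1) + c_0
  gamma(1) = phi_1 gamma(0) + c_1
Substituting the second into the first: gamma(0) (1 - phi_1^2) = c_0 + phi_1 c_1, so
  gamma(0) = (c_0 + phi_1 c_1) / (1 - phi_1^2) = (1.42816 + (0.412)(0.48)) / (1 - (0.412)^2) = 1.62592 / 0.830256 = 1.958336.
  gamma(1) = phi_1 gamma(0) + c_1 = (0.412)(1.958336) + (0.48) = 1.286834.
Therefore gamma(1) = 1.2868 (to 4 decimal places).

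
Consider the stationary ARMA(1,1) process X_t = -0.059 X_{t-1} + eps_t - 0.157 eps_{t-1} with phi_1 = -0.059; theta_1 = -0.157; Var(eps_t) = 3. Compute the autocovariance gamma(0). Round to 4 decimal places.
\gamma(0) = 3.1405

Multiply the model equation by X_{t-k} and take expectations. With theta_0 = psi_0 = 1 and psi_j the MA(infinity) weights, this gives
  gamma(k) - sum_i phi_i gamma(k-i) = c_k,
  c_k = sigma^2 * sum_{j=k..q} theta_j psi_{j-k}   (c_k = 0 for k > q),
using gamma(-m) = gamma(m).
psi-weights needed (psi_j = theta_j + sum_i phi_i psi_{j-i}):
  psi_1 = theta_1 + phi_1 = -0.157 + (-0.059) = -0.216
Right-hand sides:
  c_0 = sigma^2 (1 + theta_1 psi_1) = 3 * (1 + (-0.157)(-0.216)) = 3 * 1.033912 = 3.101736
  c_1 = sigma^2 theta_1 = 3 * (-0.157) = -0.471
  c_2 = 0
Equations for k = 0 and k = 1 (AR order 1):
  gamma(0) = phi_1 gamma(1) + c_0
  gamma(1) = phi_1 gamma(0) + c_1
Substituting the second into the first: gamma(0) (1 - phi_1^2) = c_0 + phi_1 c_1, so
  gamma(0) = (c_0 + phi_1 c_1) / (1 - phi_1^2) = (3.101736 + (-0.059)(-0.471)) / (1 - (-0.059)^2) = 3.129525 / 0.996519 = 3.140457.
Therefore gamma(0) = 3.1405 (to 4 decimal places).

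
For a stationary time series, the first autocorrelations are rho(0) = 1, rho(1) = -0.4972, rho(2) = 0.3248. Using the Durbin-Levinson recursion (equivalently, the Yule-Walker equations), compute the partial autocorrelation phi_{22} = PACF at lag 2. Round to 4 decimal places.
\phi_{22} = 0.1031

The PACF at lag k is phi_{kk}, the last component of the solution
to the Yule-Walker system G_k phi = r_k where
  (G_k)_{ij} = rho(|i - j|), (r_k)_i = rho(i), i,j = 1..k.
Equivalently, Durbin-Levinson gives phi_{kk} iteratively:
  phi_{11} = rho(1)
  phi_{kk} = [rho(k) - sum_{j=1..k-1} phi_{k-1,j} rho(k-j)]
            / [1 - sum_{j=1..k-1} phi_{k-1,j} rho(j)],
  phi_{k,j} = phi_{k-1,j} - phi_{kk} phi_{k-1,k-j},  j = 1..k-1.
Step k = 1:
  phi_11 = rho(1) = -0.4972.
Step k = 2:
  phi_22 = [rho(2) - phi_11 rho(1)] / [1 - phi_11 rho(1)] = [0.3248 - (-0.4972)(-0.4972)] / [1 - (-0.4972)(-0.4972)]
         = 0.07759216 / 0.75279216 = 0.1031.
Therefore phi_{22} = 0.1031.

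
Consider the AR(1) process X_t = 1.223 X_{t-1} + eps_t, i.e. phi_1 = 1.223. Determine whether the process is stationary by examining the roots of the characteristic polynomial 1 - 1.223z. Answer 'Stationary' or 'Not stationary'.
\text{Not stationary}

The AR(p) characteristic polynomial is P(z) = 1 - 1.223z.
Stationarity requires all roots to lie outside the unit circle, i.e. |z| > 1 for every root.
This is linear in z: 1 + (-1.223) z = 0  =>  z = -1/(-1.223) = 0.817661,  |z| = 0.817661.
Moduli of all roots: 0.8177.
All moduli strictly greater than 1? No.
Verdict: Not stationary.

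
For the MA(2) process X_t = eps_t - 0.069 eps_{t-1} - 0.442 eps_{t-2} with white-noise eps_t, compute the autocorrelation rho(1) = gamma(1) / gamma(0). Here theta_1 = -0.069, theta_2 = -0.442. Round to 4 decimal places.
\rho(1) = -0.0321

For an MA(q) process with theta_0 = 1, the autocovariance is
  gamma(k) = sigma^2 * sum_{i=0..q-k} theta_i * theta_{i+k},
and rho(k) = gamma(k) / gamma(0). Sigma^2 cancels.
  numerator   = (1)*(-0.069) + (-0.069)*(-0.442) = -0.038502.
  denominator = (1)^2 + (-0.069)^2 + (-0.442)^2 = 1.200125.
  rho(1) = -0.038502 / 1.200125 = -0.0321.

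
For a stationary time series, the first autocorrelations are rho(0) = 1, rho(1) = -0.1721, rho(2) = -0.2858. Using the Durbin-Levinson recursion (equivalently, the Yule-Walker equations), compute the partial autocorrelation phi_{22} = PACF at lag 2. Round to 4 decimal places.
\phi_{22} = -0.3250

The PACF at lag k is phi_{kk}, the last component of the solution
to the Yule-Walker system G_k phi = r_k where
  (G_k)_{ij} = rho(|i - j|), (r_k)_i = rho(i), i,j = 1..k.
Equivalently, Durbin-Levinson gives phi_{kk} iteratively:
  phi_{11} = rho(1)
  phi_{kk} = [rho(k) - sum_{j=1..k-1} phi_{k-1,j} rho(k-j)]
            / [1 - sum_{j=1..k-1} phi_{k-1,j} rho(j)],
  phi_{k,j} = phi_{k-1,j} - phi_{kk} phi_{k-1,k-j},  j = 1..k-1.
Step k = 1:
  phi_11 = rho(1) = -0.1721.
Step k = 2:
  phi_22 = [rho(2) - phi_11 rho(1)] / [1 - phi_11 rho(1)] = [-0.2858 - (-0.1721)(-0.1721)] / [1 - (-0.1721)(-0.1721)]
         = -0.31541841 / 0.97038159 = -0.325.
Therefore phi_{22} = -0.3250.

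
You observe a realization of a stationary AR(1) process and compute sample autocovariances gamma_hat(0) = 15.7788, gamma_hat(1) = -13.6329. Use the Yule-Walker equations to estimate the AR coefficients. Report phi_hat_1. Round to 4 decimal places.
\hat\phi_{1} = -0.8640

The Yule-Walker equations for an AR(p) process read, in matrix form,
  Gamma_p phi = r_p,   with   (Gamma_p)_{ij} = gamma(|i - j|),
                       (r_p)_i = gamma(i),   i,j = 1..p.
Substitute the sample gammas (Toeplitz matrix and right-hand side of size 1):
  Gamma_p = [[15.7788]]
  r_p     = [-13.6329]
With p = 1 this is the single equation gamma(0) phi_1 = gamma(1):
  phi_hat_1 = gamma(1) / gamma(0) = -13.6329 / 15.7788 = -0.8640.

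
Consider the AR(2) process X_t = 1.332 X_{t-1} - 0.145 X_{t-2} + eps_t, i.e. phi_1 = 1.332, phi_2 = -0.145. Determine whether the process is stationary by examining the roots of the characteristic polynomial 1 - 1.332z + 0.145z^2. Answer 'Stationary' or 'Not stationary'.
\text{Not stationary}

The AR(p) characteristic polynomial is P(z) = 1 - 1.332z + 0.145z^2.
Stationarity requires all roots to lie outside the unit circle, i.e. |z| > 1 for every root.
Set 1 + (-1.332) z + (0.145) z^2 = 0, i.e. a z^2 + b z + c = 0 with a = 0.145, b = -1.332, c = 1.
Discriminant D = b^2 - 4ac = (-1.332)^2 - 4*(0.145)*1 = 1.774224 - (0.58) = 1.194224.
D >= 0, so the roots are real: z = (-b +/- sqrt(D)) / (2a) = (1.332 +/- 1.092806) / (0.29).
  z_1 = (1.332 + 1.092806) / (0.29) = 8.3614,   |z_1| = 8.3614.
  z_2 = (1.332 - 1.092806) / (0.29) = 0.8248,   |z_2| = 0.8248.
Moduli of all roots: 8.3614, 0.8248.
All moduli strictly greater than 1? No.
Verdict: Not stationary.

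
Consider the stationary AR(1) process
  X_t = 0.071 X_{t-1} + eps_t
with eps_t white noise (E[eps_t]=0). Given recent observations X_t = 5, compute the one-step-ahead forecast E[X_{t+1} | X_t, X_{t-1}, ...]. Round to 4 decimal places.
E[X_{t+1} \mid \mathcal F_t] = 0.3550

For an AR(p) model X_t = c + sum_i phi_i X_{t-i} + eps_t, the
one-step-ahead conditional mean is
  E[X_{t+1} | X_t, ...] = c + sum_i phi_i X_{t+1-i}.
Substitute known values:
  E[X_{t+1} | ...] = (0.071) * (5)
                   = 0.3550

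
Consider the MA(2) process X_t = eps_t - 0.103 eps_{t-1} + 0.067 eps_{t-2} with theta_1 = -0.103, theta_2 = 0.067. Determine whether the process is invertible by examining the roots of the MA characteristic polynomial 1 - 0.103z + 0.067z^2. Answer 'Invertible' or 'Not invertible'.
\text{Invertible}

The MA(q) characteristic polynomial is P(z) = 1 - 0.103z + 0.067z^2.
Invertibility requires all roots to lie outside the unit circle, i.e. |z| > 1 for every root.
Set 1 + (-0.103) z + (0.067) z^2 = 0, i.e. a z^2 + b z + c = 0 with a = 0.067, b = -0.103, c = 1.
Discriminant D = b^2 - 4ac = (-0.103)^2 - 4*(0.067)*1 = 0.010609 - (0.268) = -0.257391.
D < 0, so the roots are the complex-conjugate pair z = (-b +/- i sqrt(-D)) / (2a) = 0.7687 +/- 3.7861i.
For a conjugate pair |z|^2 = z * conj(z) = (product of roots) = c/a = 1/(0.067) = 14.925373, so |z| = sqrt(14.925373) = 3.8633 for both roots.
Moduli of all roots: 3.8633, 3.8633.
All moduli strictly greater than 1? Yes.
Verdict: Invertible.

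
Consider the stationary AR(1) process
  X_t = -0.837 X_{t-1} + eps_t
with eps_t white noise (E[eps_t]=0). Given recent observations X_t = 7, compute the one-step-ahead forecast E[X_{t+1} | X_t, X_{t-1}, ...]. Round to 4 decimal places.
E[X_{t+1} \mid \mathcal F_t] = -5.8590

For an AR(p) model X_t = c + sum_i phi_i X_{t-i} + eps_t, the
one-step-ahead conditional mean is
  E[X_{t+1} | X_t, ...] = c + sum_i phi_i X_{t+1-i}.
Substitute known values:
  E[X_{t+1} | ...] = (-0.837) * (7)
                   = -5.8590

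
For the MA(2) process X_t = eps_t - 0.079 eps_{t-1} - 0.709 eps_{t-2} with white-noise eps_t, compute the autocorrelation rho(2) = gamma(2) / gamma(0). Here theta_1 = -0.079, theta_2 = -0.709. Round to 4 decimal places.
\rho(2) = -0.4699

For an MA(q) process with theta_0 = 1, the autocovariance is
  gamma(k) = sigma^2 * sum_{i=0..q-k} theta_i * theta_{i+k},
and rho(k) = gamma(k) / gamma(0). Sigma^2 cancels.
  numerator   = (1)*(-0.709) = -0.709.
  denominator = (1)^2 + (-0.079)^2 + (-0.709)^2 = 1.508922.
  rho(2) = -0.709 / 1.508922 = -0.4699.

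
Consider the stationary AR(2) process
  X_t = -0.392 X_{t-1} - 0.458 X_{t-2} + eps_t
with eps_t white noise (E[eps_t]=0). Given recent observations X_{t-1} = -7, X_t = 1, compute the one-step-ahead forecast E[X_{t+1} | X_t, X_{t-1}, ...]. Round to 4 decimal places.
E[X_{t+1} \mid \mathcal F_t] = 2.8140

For an AR(p) model X_t = c + sum_i phi_i X_{t-i} + eps_t, the
one-step-ahead conditional mean is
  E[X_{t+1} | X_t, ...] = c + sum_i phi_i X_{t+1-i}.
Substitute known values:
  E[X_{t+1} | ...] = (-0.392) * (1) + (-0.458) * (-7)
                   = 2.8140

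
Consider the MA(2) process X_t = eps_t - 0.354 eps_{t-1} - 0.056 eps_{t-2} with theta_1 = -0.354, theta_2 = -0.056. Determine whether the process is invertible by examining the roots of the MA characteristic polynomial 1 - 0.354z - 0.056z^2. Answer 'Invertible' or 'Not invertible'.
\text{Invertible}

The MA(q) characteristic polynomial is P(z) = 1 - 0.354z - 0.056z^2.
Invertibility requires all roots to lie outside the unit circle, i.e. |z| > 1 for every root.
Set 1 + (-0.354) z + (-0.056) z^2 = 0, i.e. a z^2 + b z + c = 0 with a = -0.056, b = -0.354, c = 1.
Discriminant D = b^2 - 4ac = (-0.354)^2 - 4*(-0.056)*1 = 0.125316 - (-0.224) = 0.349316.
D >= 0, so the roots are real: z = (-b +/- sqrt(D)) / (2a) = (0.354 +/- 0.59103) / (-0.112).
  z_1 = (0.354 + 0.59103) / (-0.112) = -8.4378,   |z_1| = 8.4378.
  z_2 = (0.354 - 0.59103) / (-0.112) = 2.1163,   |z_2| = 2.1163.
Moduli of all roots: 8.4378, 2.1163.
All moduli strictly greater than 1? Yes.
Verdict: Invertible.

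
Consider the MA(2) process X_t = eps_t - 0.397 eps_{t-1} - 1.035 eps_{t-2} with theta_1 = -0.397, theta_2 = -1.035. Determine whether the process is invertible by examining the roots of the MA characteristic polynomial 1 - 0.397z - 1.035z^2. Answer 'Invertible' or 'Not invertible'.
\text{Not invertible}

The MA(q) characteristic polynomial is P(z) = 1 - 0.397z - 1.035z^2.
Invertibility requires all roots to lie outside the unit circle, i.e. |z| > 1 for every root.
Set 1 + (-0.397) z + (-1.035) z^2 = 0, i.e. a z^2 + b z + c = 0 with a = -1.035, b = -0.397, c = 1.
Discriminant D = b^2 - 4ac = (-0.397)^2 - 4*(-1.035)*1 = 0.157609 - (-4.14) = 4.297609.
D >= 0, so the roots are real: z = (-b +/- sqrt(D)) / (2a) = (0.397 +/- 2.073068) / (-2.07).
  z_1 = (0.397 + 2.073068) / (-2.07) = -1.1933,   |z_1| = 1.1933.
  z_2 = (0.397 - 2.073068) / (-2.07) = 0.8097,   |z_2| = 0.8097.
Moduli of all roots: 1.1933, 0.8097.
All moduli strictly greater than 1? No.
Verdict: Not invertible.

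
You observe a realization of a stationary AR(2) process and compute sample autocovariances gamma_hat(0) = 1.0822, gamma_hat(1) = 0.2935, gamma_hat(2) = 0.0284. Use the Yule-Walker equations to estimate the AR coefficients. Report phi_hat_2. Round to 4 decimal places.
\hat\phi_{2} = -0.0511

The Yule-Walker equations for an AR(p) process read, in matrix form,
  Gamma_p phi = r_p,   with   (Gamma_p)_{ij} = gamma(|i - j|),
                       (r_p)_i = gamma(i),   i,j = 1..p.
Substitute the sample gammas (Toeplitz matrix and right-hand side of size 2):
  Gamma_p = [[1.0822, 0.2935], [0.2935, 1.0822]]
  r_p     = [0.2935, 0.0284]
Written out:
  1.0822 phi_1 + 0.2935 phi_2 = 0.2935
  0.2935 phi_1 + 1.0822 phi_2 = 0.0284
Solve by Cramer's rule:
  det = gamma(0)^2 - gamma(1)^2 = (1.0822)^2 - (0.2935)^2 = 1.17115684 - 0.08614225 = 1.08501459
  phi_hat_1 = [gamma(1) gamma(0) - gamma(1) gamma(2)] / det = [(0.2935)(1.0822) - (0.2935)(0.0284)] / 1.08501459 = 0.3092903 / 1.08501459 = 0.2851
  phi_hat_2 = [gamma(0) gamma(2) - gamma(1)^2] / det = [(1.0822)(0.0284) - (0.2935)^2] / 1.08501459 = -0.05540777 / 1.08501459 = -0.0511
So phi_hat = [0.2851, -0.0511].
Therefore phi_hat_2 = -0.0511.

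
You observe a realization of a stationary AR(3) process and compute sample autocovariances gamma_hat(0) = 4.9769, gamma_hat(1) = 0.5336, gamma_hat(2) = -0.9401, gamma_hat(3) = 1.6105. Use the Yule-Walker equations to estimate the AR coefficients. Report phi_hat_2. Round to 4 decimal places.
\hat\phi_{2} = -0.2530

The Yule-Walker equations for an AR(p) process read, in matrix form,
  Gamma_p phi = r_p,   with   (Gamma_p)_{ij} = gamma(|i - j|),
                       (r_p)_i = gamma(i),   i,j = 1..p.
Substitute the sample gammas (Toeplitz matrix and right-hand side of size 3):
  Gamma_p = [[4.9769, 0.5336, -0.9401], [0.5336, 4.9769, 0.5336], [-0.9401, 0.5336, 4.9769]]
  r_p     = [0.5336, -0.9401, 1.6105]
Written out (R1..R3):
  (R1) 4.9769 phi_1 + 0.5336 phi_2 - 0.9401 phi_3 = 0.5336
  (R2) 0.5336 phi_1 + 4.9769 phi_2 + 0.5336 phi_3 = -0.9401
  (R3) -0.9401 phi_1 + 0.5336 phi_2 + 4.9769 phi_3 = 1.6105
Gaussian elimination:
  R2 <- R2 - (0.5336/4.9769) R1 = R2 - (0.107215) R1:  4.91969 phi_2 + 0.634393 phi_3 = -0.99731
  R3 <- R3 - (-0.9401/4.9769) R1 = R3 - (-0.188893) R1:  0.634393 phi_2 + 4.799322 phi_3 = 1.711293
  R3 <- R3 - (0.634393/4.91969) R2 = R3 - (0.12895) R2:  4.717517 phi_3 = 1.839896
Back-substitution:
  phi_hat_3 = 1.839896 / 4.717517 = 0.390014
  phi_hat_2 = (-0.99731 - (0.634393)(0.390014)) / 4.91969 = -0.25301
  phi_hat_1 = (0.5336 - (0.5336)(-0.25301) - (-0.9401)(0.390014)) / 4.9769 = 0.208013
So phi_hat = [0.2080, -0.2530, 0.3900].
Therefore phi_hat_2 = -0.2530.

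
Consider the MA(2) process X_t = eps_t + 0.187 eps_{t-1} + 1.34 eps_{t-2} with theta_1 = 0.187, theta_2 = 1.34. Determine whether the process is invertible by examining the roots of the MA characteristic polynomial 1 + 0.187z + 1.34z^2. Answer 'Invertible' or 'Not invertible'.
\text{Not invertible}

The MA(q) characteristic polynomial is P(z) = 1 + 0.187z + 1.34z^2.
Invertibility requires all roots to lie outside the unit circle, i.e. |z| > 1 for every root.
Set 1 + (0.187) z + (1.34) z^2 = 0, i.e. a z^2 + b z + c = 0 with a = 1.34, b = 0.187, c = 1.
Discriminant D = b^2 - 4ac = (0.187)^2 - 4*(1.34)*1 = 0.034969 - (5.36) = -5.325031.
D < 0, so the roots are the complex-conjugate pair z = (-b +/- i sqrt(-D)) / (2a) = -0.0698 +/- 0.861i.
For a conjugate pair |z|^2 = z * conj(z) = (product of roots) = c/a = 1/(1.34) = 0.746269, so |z| = sqrt(0.746269) = 0.8639 for both roots.
Moduli of all roots: 0.8639, 0.8639.
All moduli strictly greater than 1? No.
Verdict: Not invertible.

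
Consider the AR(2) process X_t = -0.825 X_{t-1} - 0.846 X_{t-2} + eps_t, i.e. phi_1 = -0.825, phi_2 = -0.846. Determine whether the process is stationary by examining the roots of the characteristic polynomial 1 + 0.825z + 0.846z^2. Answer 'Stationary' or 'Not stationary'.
\text{Stationary}

The AR(p) characteristic polynomial is P(z) = 1 + 0.825z + 0.846z^2.
Stationarity requires all roots to lie outside the unit circle, i.e. |z| > 1 for every root.
Set 1 + (0.825) z + (0.846) z^2 = 0, i.e. a z^2 + b z + c = 0 with a = 0.846, b = 0.825, c = 1.
Discriminant D = b^2 - 4ac = (0.825)^2 - 4*(0.846)*1 = 0.680625 - (3.384) = -2.703375.
D < 0, so the roots are the complex-conjugate pair z = (-b +/- i sqrt(-D)) / (2a) = -0.4876 +/- 0.9717i.
For a conjugate pair |z|^2 = z * conj(z) = (product of roots) = c/a = 1/(0.846) = 1.182033, so |z| = sqrt(1.182033) = 1.0872 for both roots.
Moduli of all roots: 1.0872, 1.0872.
All moduli strictly greater than 1? Yes.
Verdict: Stationary.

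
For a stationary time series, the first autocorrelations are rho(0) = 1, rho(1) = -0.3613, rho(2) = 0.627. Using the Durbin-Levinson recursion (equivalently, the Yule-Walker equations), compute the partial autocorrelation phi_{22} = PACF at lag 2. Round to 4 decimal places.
\phi_{22} = 0.5710

The PACF at lag k is phi_{kk}, the last component of the solution
to the Yule-Walker system G_k phi = r_k where
  (G_k)_{ij} = rho(|i - j|), (r_k)_i = rho(i), i,j = 1..k.
Equivalently, Durbin-Levinson gives phi_{kk} iteratively:
  phi_{11} = rho(1)
  phi_{kk} = [rho(k) - sum_{j=1..k-1} phi_{k-1,j} rho(k-j)]
            / [1 - sum_{j=1..k-1} phi_{k-1,j} rho(j)],
  phi_{k,j} = phi_{k-1,j} - phi_{kk} phi_{k-1,k-j},  j = 1..k-1.
Step k = 1:
  phi_11 = rho(1) = -0.3613.
Step k = 2:
  phi_22 = [rho(2) - phi_11 rho(1)] / [1 - phi_11 rho(1)] = [0.627 - (-0.3613)(-0.3613)] / [1 - (-0.3613)(-0.3613)]
         = 0.49646231 / 0.86946231 = 0.571.
Therefore phi_{22} = 0.5710.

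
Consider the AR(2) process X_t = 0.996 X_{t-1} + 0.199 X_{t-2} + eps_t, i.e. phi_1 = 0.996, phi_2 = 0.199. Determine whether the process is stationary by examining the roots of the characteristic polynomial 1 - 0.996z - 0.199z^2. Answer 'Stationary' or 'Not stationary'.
\text{Not stationary}

The AR(p) characteristic polynomial is P(z) = 1 - 0.996z - 0.199z^2.
Stationarity requires all roots to lie outside the unit circle, i.e. |z| > 1 for every root.
Set 1 + (-0.996) z + (-0.199) z^2 = 0, i.e. a z^2 + b z + c = 0 with a = -0.199, b = -0.996, c = 1.
Discriminant D = b^2 - 4ac = (-0.996)^2 - 4*(-0.199)*1 = 0.992016 - (-0.796) = 1.788016.
D >= 0, so the roots are real: z = (-b +/- sqrt(D)) / (2a) = (0.996 +/- 1.337167) / (-0.398).
  z_1 = (0.996 + 1.337167) / (-0.398) = -5.8622,   |z_1| = 5.8622.
  z_2 = (0.996 - 1.337167) / (-0.398) = 0.8572,   |z_2| = 0.8572.
Moduli of all roots: 5.8622, 0.8572.
All moduli strictly greater than 1? No.
Verdict: Not stationary.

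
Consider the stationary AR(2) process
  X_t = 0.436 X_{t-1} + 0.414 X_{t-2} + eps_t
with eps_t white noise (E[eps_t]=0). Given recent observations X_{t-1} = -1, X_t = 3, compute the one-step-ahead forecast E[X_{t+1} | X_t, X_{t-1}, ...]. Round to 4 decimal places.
E[X_{t+1} \mid \mathcal F_t] = 0.8940

For an AR(p) model X_t = c + sum_i phi_i X_{t-i} + eps_t, the
one-step-ahead conditional mean is
  E[X_{t+1} | X_t, ...] = c + sum_i phi_i X_{t+1-i}.
Substitute known values:
  E[X_{t+1} | ...] = (0.436) * (3) + (0.414) * (-1)
                   = 0.8940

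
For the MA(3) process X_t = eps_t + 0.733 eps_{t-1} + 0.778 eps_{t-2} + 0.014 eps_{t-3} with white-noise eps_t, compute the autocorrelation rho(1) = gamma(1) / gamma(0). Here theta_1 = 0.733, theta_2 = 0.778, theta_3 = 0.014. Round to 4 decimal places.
\rho(1) = 0.6133

For an MA(q) process with theta_0 = 1, the autocovariance is
  gamma(k) = sigma^2 * sum_{i=0..q-k} theta_i * theta_{i+k},
and rho(k) = gamma(k) / gamma(0). Sigma^2 cancels.
  numerator   = (1)*(0.733) + (0.733)*(0.778) + (0.778)*(0.014) = 1.314166.
  denominator = (1)^2 + (0.733)^2 + (0.778)^2 + (0.014)^2 = 2.142769.
  rho(1) = 1.314166 / 2.142769 = 0.6133.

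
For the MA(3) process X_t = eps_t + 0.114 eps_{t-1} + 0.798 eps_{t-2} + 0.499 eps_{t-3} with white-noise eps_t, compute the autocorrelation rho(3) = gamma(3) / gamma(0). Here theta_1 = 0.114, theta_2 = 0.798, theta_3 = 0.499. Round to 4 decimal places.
\rho(3) = 0.2628

For an MA(q) process with theta_0 = 1, the autocovariance is
  gamma(k) = sigma^2 * sum_{i=0..q-k} theta_i * theta_{i+k},
and rho(k) = gamma(k) / gamma(0). Sigma^2 cancels.
  numerator   = (1)*(0.499) = 0.499.
  denominator = (1)^2 + (0.114)^2 + (0.798)^2 + (0.499)^2 = 1.898801.
  rho(3) = 0.499 / 1.898801 = 0.2628.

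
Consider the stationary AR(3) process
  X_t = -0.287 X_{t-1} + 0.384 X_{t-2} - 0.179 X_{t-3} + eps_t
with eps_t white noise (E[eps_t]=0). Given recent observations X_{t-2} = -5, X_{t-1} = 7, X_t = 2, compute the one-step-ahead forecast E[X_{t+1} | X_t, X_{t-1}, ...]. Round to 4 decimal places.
E[X_{t+1} \mid \mathcal F_t] = 3.0090

For an AR(p) model X_t = c + sum_i phi_i X_{t-i} + eps_t, the
one-step-ahead conditional mean is
  E[X_{t+1} | X_t, ...] = c + sum_i phi_i X_{t+1-i}.
Substitute known values:
  E[X_{t+1} | ...] = (-0.287) * (2) + (0.384) * (7) + (-0.179) * (-5)
                   = 3.0090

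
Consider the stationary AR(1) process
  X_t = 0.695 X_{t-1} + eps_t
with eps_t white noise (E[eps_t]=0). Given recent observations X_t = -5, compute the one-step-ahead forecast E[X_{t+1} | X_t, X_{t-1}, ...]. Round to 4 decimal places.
E[X_{t+1} \mid \mathcal F_t] = -3.4750

For an AR(p) model X_t = c + sum_i phi_i X_{t-i} + eps_t, the
one-step-ahead conditional mean is
  E[X_{t+1} | X_t, ...] = c + sum_i phi_i X_{t+1-i}.
Substitute known values:
  E[X_{t+1} | ...] = (0.695) * (-5)
                   = -3.4750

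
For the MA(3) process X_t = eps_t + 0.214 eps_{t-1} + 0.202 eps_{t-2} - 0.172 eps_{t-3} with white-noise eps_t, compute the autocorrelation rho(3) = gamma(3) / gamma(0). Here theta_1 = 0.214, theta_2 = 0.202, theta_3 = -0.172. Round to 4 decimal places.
\rho(3) = -0.1541

For an MA(q) process with theta_0 = 1, the autocovariance is
  gamma(k) = sigma^2 * sum_{i=0..q-k} theta_i * theta_{i+k},
and rho(k) = gamma(k) / gamma(0). Sigma^2 cancels.
  numerator   = (1)*(-0.172) = -0.172.
  denominator = (1)^2 + (0.214)^2 + (0.202)^2 + (-0.172)^2 = 1.116184.
  rho(3) = -0.172 / 1.116184 = -0.1541.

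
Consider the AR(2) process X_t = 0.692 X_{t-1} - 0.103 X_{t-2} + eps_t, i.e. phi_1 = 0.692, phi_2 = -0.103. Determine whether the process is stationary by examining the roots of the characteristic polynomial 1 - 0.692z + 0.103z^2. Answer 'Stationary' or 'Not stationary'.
\text{Stationary}

The AR(p) characteristic polynomial is P(z) = 1 - 0.692z + 0.103z^2.
Stationarity requires all roots to lie outside the unit circle, i.e. |z| > 1 for every root.
Set 1 + (-0.692) z + (0.103) z^2 = 0, i.e. a z^2 + b z + c = 0 with a = 0.103, b = -0.692, c = 1.
Discriminant D = b^2 - 4ac = (-0.692)^2 - 4*(0.103)*1 = 0.478864 - (0.412) = 0.066864.
D >= 0, so the roots are real: z = (-b +/- sqrt(D)) / (2a) = (0.692 +/- 0.258581) / (0.206).
  z_1 = (0.692 + 0.258581) / (0.206) = 4.6145,   |z_1| = 4.6145.
  z_2 = (0.692 - 0.258581) / (0.206) = 2.104,   |z_2| = 2.104.
Moduli of all roots: 4.6145, 2.1040.
All moduli strictly greater than 1? Yes.
Verdict: Stationary.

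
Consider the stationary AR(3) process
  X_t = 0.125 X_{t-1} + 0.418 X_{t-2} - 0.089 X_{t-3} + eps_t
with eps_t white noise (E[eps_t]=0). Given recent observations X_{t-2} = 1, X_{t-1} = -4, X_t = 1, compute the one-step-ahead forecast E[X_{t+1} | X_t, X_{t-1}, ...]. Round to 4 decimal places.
E[X_{t+1} \mid \mathcal F_t] = -1.6360

For an AR(p) model X_t = c + sum_i phi_i X_{t-i} + eps_t, the
one-step-ahead conditional mean is
  E[X_{t+1} | X_t, ...] = c + sum_i phi_i X_{t+1-i}.
Substitute known values:
  E[X_{t+1} | ...] = (0.125) * (1) + (0.418) * (-4) + (-0.089) * (1)
                   = -1.6360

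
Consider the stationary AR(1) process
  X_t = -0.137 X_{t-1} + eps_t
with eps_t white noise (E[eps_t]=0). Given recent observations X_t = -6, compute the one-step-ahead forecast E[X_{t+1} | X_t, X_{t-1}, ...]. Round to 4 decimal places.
E[X_{t+1} \mid \mathcal F_t] = 0.8220

For an AR(p) model X_t = c + sum_i phi_i X_{t-i} + eps_t, the
one-step-ahead conditional mean is
  E[X_{t+1} | X_t, ...] = c + sum_i phi_i X_{t+1-i}.
Substitute known values:
  E[X_{t+1} | ...] = (-0.137) * (-6)
                   = 0.8220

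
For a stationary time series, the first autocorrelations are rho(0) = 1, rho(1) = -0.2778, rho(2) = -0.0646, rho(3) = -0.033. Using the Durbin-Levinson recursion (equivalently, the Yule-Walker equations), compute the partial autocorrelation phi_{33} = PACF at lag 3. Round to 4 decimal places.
\phi_{33} = -0.1070

The PACF at lag k is phi_{kk}, the last component of the solution
to the Yule-Walker system G_k phi = r_k where
  (G_k)_{ij} = rho(|i - j|), (r_k)_i = rho(i), i,j = 1..k.
Equivalently, Durbin-Levinson gives phi_{kk} iteratively:
  phi_{11} = rho(1)
  phi_{kk} = [rho(k) - sum_{j=1..k-1} phi_{k-1,j} rho(k-j)]
            / [1 - sum_{j=1..k-1} phi_{k-1,j} rho(j)],
  phi_{k,j} = phi_{k-1,j} - phi_{kk} phi_{k-1,k-j},  j = 1..k-1.
Step k = 1:
  phi_11 = rho(1) = -0.2778.
Step k = 2:
  phi_22 = [rho(2) - phi_11 rho(1)] / [1 - phi_11 rho(1)] = [-0.0646 - (-0.2778)(-0.2778)] / [1 - (-0.2778)(-0.2778)]
         = -0.14177284 / 0.92282716 = -0.153629.
  Update: phi_21 = phi_11 - phi_22 phi_11 = -0.2778 - (-0.153629)(-0.2778) = -0.320478.
Step k = 3:
  phi_33 = [rho(3) - phi_21 rho(2) - phi_22 rho(1)] / [1 - phi_21 rho(1) - phi_22 rho(2)]
    numerator   = -0.033 - (-0.320478)(-0.0646) - (-0.153629)(-0.2778) = -0.09638097
    denominator = 1 - (-0.320478)(-0.2778) - (-0.153629)(-0.0646) = 0.90104677
  phi_33 = -0.09638097 / 0.90104677 = -0.107.
Therefore phi_{33} = -0.1070.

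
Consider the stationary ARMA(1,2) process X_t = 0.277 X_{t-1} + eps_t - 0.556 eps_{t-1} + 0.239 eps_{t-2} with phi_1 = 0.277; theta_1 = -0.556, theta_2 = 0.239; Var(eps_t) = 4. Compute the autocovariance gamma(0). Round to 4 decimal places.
\gamma(0) = 4.4247

Multiply the model equation by X_{t-k} and take expectations. With theta_0 = psi_0 = 1 and psi_j the MA(infinity) weights, this gives
  gamma(k) - sum_i phi_i gamma(k-i) = c_k,
  c_k = sigma^2 * sum_{j=k..q} theta_j psi_{j-k}   (c_k = 0 for k > q),
using gamma(-m) = gamma(m).
psi-weights needed (psi_j = theta_j + sum_i phi_i psi_{j-i}):
  psi_1 = theta_1 + phi_1 = -0.556 + (0.277) = -0.279
  psi_2 = theta_2 + phi_1 psi_1 = 0.239 + (0.277)(-0.279) = 0.161717
Right-hand sides:
  c_0 = sigma^2 (1 + theta_1 psi_1 + theta_2 psi_2) = 4 * (1 + (-0.556)(-0.279) + (0.239)(0.161717)) = 4 * 1.193774 = 4.775097
  c_1 = sigma^2 (theta_1 + theta_2 psi_1) = 4 * (-0.556 + (0.239)(-0.279)) = -2.490724
  c_2 = sigma^2 theta_2 = 4 * (0.239) = 0.956
Equations for k = 0 and k = 1 (AR order 1):
  gamma(0) = phi_1 gamma(1) + c_0
  gamma(1) = phi_1 gamma(0) + c_1
Substituting the second into the first: gamma(0) (1 - phi_1^2) = c_0 + phi_1 c_1, so
  gamma(0) = (c_0 + phi_1 c_1) / (1 - phi_1^2) = (4.775097 + (0.277)(-2.490724)) / (1 - (0.277)^2) = 4.085167 / 0.923271 = 4.424667.
Therefore gamma(0) = 4.4247 (to 4 decimal places).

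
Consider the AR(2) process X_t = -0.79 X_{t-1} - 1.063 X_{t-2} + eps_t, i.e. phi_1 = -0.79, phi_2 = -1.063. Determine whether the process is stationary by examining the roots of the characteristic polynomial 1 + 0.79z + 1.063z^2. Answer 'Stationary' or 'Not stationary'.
\text{Not stationary}

The AR(p) characteristic polynomial is P(z) = 1 + 0.79z + 1.063z^2.
Stationarity requires all roots to lie outside the unit circle, i.e. |z| > 1 for every root.
Set 1 + (0.79) z + (1.063) z^2 = 0, i.e. a z^2 + b z + c = 0 with a = 1.063, b = 0.79, c = 1.
Discriminant D = b^2 - 4ac = (0.79)^2 - 4*(1.063)*1 = 0.6241 - (4.252) = -3.6279.
D < 0, so the roots are the complex-conjugate pair z = (-b +/- i sqrt(-D)) / (2a) = -0.3716 +/- 0.8959i.
For a conjugate pair |z|^2 = z * conj(z) = (product of roots) = c/a = 1/(1.063) = 0.940734, so |z| = sqrt(0.940734) = 0.9699 for both roots.
Moduli of all roots: 0.9699, 0.9699.
All moduli strictly greater than 1? No.
Verdict: Not stationary.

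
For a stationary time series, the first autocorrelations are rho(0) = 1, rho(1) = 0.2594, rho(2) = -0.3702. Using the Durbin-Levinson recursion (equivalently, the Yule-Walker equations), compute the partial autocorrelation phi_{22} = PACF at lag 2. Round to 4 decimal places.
\phi_{22} = -0.4690

The PACF at lag k is phi_{kk}, the last component of the solution
to the Yule-Walker system G_k phi = r_k where
  (G_k)_{ij} = rho(|i - j|), (r_k)_i = rho(i), i,j = 1..k.
Equivalently, Durbin-Levinson gives phi_{kk} iteratively:
  phi_{11} = rho(1)
  phi_{kk} = [rho(k) - sum_{j=1..k-1} phi_{k-1,j} rho(k-j)]
            / [1 - sum_{j=1..k-1} phi_{k-1,j} rho(j)],
  phi_{k,j} = phi_{k-1,j} - phi_{kk} phi_{k-1,k-j},  j = 1..k-1.
Step k = 1:
  phi_11 = rho(1) = 0.2594.
Step k = 2:
  phi_22 = [rho(2) - phi_11 rho(1)] / [1 - phi_11 rho(1)] = [-0.3702 - (0.2594)(0.2594)] / [1 - (0.2594)(0.2594)]
         = -0.43748836 / 0.93271164 = -0.469.
Therefore phi_{22} = -0.4690.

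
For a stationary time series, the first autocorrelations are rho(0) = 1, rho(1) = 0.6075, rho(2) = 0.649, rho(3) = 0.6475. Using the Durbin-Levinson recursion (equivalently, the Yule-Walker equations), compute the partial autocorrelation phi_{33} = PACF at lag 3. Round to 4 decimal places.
\phi_{33} = 0.3130

The PACF at lag k is phi_{kk}, the last component of the solution
to the Yule-Walker system G_k phi = r_k where
  (G_k)_{ij} = rho(|i - j|), (r_k)_i = rho(i), i,j = 1..k.
Equivalently, Durbin-Levinson gives phi_{kk} iteratively:
  phi_{11} = rho(1)
  phi_{kk} = [rho(k) - sum_{j=1..k-1} phi_{k-1,j} rho(k-j)]
            / [1 - sum_{j=1..k-1} phi_{k-1,j} rho(j)],
  phi_{k,j} = phi_{k-1,j} - phi_{kk} phi_{k-1,k-j},  j = 1..k-1.
Step k = 1:
  phi_11 = rho(1) = 0.6075.
Step k = 2:
  phi_22 = [rho(2) - phi_11 rho(1)] / [1 - phi_11 rho(1)] = [0.649 - (0.6075)(0.6075)] / [1 - (0.6075)(0.6075)]
         = 0.27994375 / 0.63094375 = 0.443691.
  Update: phi_21 = phi_11 - phi_22 phi_11 = 0.6075 - (0.443691)(0.6075) = 0.337958.
Step k = 3:
  phi_33 = [rho(3) - phi_21 rho(2) - phi_22 rho(1)] / [1 - phi_21 rho(1) - phi_22 rho(2)]
    numerator   = 0.6475 - (0.337958)(0.649) - (0.443691)(0.6075) = 0.15862326
    denominator = 1 - (0.337958)(0.6075) - (0.443691)(0.649) = 0.50673537
  phi_33 = 0.15862326 / 0.50673537 = 0.313.
Therefore phi_{33} = 0.3130.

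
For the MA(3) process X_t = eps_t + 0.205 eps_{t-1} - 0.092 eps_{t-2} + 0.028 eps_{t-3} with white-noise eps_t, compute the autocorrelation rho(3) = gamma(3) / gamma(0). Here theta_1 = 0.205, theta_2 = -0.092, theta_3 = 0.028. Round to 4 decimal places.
\rho(3) = 0.0266

For an MA(q) process with theta_0 = 1, the autocovariance is
  gamma(k) = sigma^2 * sum_{i=0..q-k} theta_i * theta_{i+k},
and rho(k) = gamma(k) / gamma(0). Sigma^2 cancels.
  numerator   = (1)*(0.028) = 0.028.
  denominator = (1)^2 + (0.205)^2 + (-0.092)^2 + (0.028)^2 = 1.051273.
  rho(3) = 0.028 / 1.051273 = 0.0266.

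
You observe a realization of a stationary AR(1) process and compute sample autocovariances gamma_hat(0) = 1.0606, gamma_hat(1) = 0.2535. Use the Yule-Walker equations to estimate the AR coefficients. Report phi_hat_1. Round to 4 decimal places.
\hat\phi_{1} = 0.2390

The Yule-Walker equations for an AR(p) process read, in matrix form,
  Gamma_p phi = r_p,   with   (Gamma_p)_{ij} = gamma(|i - j|),
                       (r_p)_i = gamma(i),   i,j = 1..p.
Substitute the sample gammas (Toeplitz matrix and right-hand side of size 1):
  Gamma_p = [[1.0606]]
  r_p     = [0.2535]
With p = 1 this is the single equation gamma(0) phi_1 = gamma(1):
  phi_hat_1 = gamma(1) / gamma(0) = 0.2535 / 1.0606 = 0.2390.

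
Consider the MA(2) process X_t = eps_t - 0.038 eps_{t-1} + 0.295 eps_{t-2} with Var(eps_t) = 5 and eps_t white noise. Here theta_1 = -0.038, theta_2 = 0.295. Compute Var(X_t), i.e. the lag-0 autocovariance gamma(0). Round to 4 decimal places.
\gamma(0) = 5.4423

For an MA(q) process X_t = eps_t + sum_i theta_i eps_{t-i} with
Var(eps_t) = sigma^2, the variance is
  gamma(0) = sigma^2 * (1 + sum_i theta_i^2).
  sum_i theta_i^2 = (-0.038)^2 + (0.295)^2 = 0.001444 + 0.087025 = 0.088469.
  gamma(0) = 5 * (1 + 0.088469) = 5 * 1.088469 = 5.442345, which rounds to 5.4423.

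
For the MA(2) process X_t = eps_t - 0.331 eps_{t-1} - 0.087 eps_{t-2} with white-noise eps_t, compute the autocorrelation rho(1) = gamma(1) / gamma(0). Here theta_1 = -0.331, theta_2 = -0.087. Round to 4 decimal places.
\rho(1) = -0.2705

For an MA(q) process with theta_0 = 1, the autocovariance is
  gamma(k) = sigma^2 * sum_{i=0..q-k} theta_i * theta_{i+k},
and rho(k) = gamma(k) / gamma(0). Sigma^2 cancels.
  numerator   = (1)*(-0.331) + (-0.331)*(-0.087) = -0.302203.
  denominator = (1)^2 + (-0.331)^2 + (-0.087)^2 = 1.11713.
  rho(1) = -0.302203 / 1.11713 = -0.2705.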